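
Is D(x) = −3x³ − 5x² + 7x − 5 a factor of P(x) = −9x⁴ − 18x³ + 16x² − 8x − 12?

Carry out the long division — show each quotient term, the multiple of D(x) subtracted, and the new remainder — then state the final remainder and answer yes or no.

R(x) = −7, so D(x) is not a factor of P(x). no

Step 1: lead(−9x⁴ − 18x³ + 16x² − 8x − 12) ÷ lead(D) = −9x⁴ ÷ −3x³ = 3x. Subtract (3x)·D = −9x⁴ − 15x³ + 21x² − 15x. Remainder: −3x³ − 5x² + 7x − 12.
Step 2: lead(−3x³ − 5x² + 7x − 12) ÷ lead(D) = −3x³ ÷ −3x³ = 1. Subtract (1)·D = −3x³ − 5x² + 7x − 5. Remainder: −7.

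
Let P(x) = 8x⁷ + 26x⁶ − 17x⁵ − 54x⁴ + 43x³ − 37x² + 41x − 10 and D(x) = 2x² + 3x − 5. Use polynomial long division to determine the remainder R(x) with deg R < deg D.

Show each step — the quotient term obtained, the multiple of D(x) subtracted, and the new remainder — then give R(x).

Step 1: lead(8x⁷ + 26x⁶ − 17x⁵ − 54x⁴ + 43x³ − 37x² + 41x − 10) ÷ lead(D) = 8x⁷ ÷ 2x² = 4x⁵. Subtract (4x⁵)·D = 8x⁷ + 12x⁶ − 20x⁵. Remainder: 14x⁶ + 3x⁵ − 54x⁴ + 43x³ − 37x² + 41x − 10.
Step 2: lead(14x⁶ + 3x⁵ − 54x⁴ + 43x³ − 37x² + 41x − 10) ÷ lead(D) = 14x⁶ ÷ 2x² = 7x⁴. Subtract (7x⁴)·D = 14x⁶ + 21x⁵ − 35x⁴. Remainder: −18x⁵ − 19x⁴ + 43x³ − 37x² + 41x − 10.
Step 3: lead(−18x⁵ − 19x⁴ + 43x³ − 37x² + 41x − 10) ÷ lead(D) = −18x⁵ ÷ 2x² = −9x³. Subtract (−9x³)·D = −18x⁵ − 27x⁴ + 45x³. Remainder: 8x⁴ − 2x³ − 37x² + 41x − 10.
Step 4: lead(8x⁴ − 2x³ − 37x² + 41x − 10) ÷ lead(D) = 8x⁴ ÷ 2x² = 4x². Subtract (4x²)·D = 8x⁴ + 12x³ − 20x². Remainder: −14x³ − 17x² + 41x − 10.
Step 5: lead(−14x³ − 17x² + 41x − 10) ÷ lead(D) = −14x³ ÷ 2x² = −7x. Subtract (−7x)·D = −14x³ − 21x² + 35x. Remainder: 4x² + 6x − 10.
Step 6: lead(4x² + 6x − 10) ÷ lead(D) = 4x² ÷ 2x² = 2. Subtract (2)·D = 4x² + 6x − 10. Remainder: 0.

R(x) = 0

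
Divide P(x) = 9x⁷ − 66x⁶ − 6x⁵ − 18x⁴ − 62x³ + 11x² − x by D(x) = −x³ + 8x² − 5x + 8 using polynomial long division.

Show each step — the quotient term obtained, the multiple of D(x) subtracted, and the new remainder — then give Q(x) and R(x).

Step 1: lead(9x⁷ − 66x⁶ − 6x⁵ − 18x⁴ − 62x³ + 11x² − x) ÷ lead(D) = 9x⁷ ÷ −x³ = −9x⁴. Subtract (−9x⁴)·D = 9x⁷ − 72x⁶ + 45x⁵ − 72x⁴. Remainder: 6x⁶ − 51x⁵ + 54x⁴ − 62x³ + 11x² − x.
Step 2: lead(6x⁶ − 51x⁵ + 54x⁴ − 62x³ + 11x² − x) ÷ lead(D) = 6x⁶ ÷ −x³ = −6x³. Subtract (−6x³)·D = 6x⁶ − 48x⁵ + 30x⁴ − 48x³. Remainder: −3x⁵ + 24x⁴ − 14x³ + 11x² − x.
Step 3: lead(−3x⁵ + 24x⁴ − 14x³ + 11x² − x) ÷ lead(D) = −3x⁵ ÷ −x³ = 3x². Subtract (3x²)·D = −3x⁵ + 24x⁴ − 15x³ + 24x². Remainder: x³ − 13x² − x.
Step 4: lead(x³ − 13x² − x) ÷ lead(D) = x³ ÷ −x³ = −1. Subtract (−1)·D = x³ − 8x² + 5x − 8. Remainder: −5x² − 6x + 8.

Q(x) = −9x⁴ − 6x³ + 3x² − 1; R(x) = −5x² − 6x + 8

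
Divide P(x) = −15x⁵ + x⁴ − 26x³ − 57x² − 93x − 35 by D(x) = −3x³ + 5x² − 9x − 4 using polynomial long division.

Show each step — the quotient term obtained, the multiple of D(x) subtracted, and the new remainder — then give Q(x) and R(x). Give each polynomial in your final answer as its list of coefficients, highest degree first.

Q = [5, 8, 7]; R = [2, -7]

Step 1: lead(−15x⁵ + x⁴ − 26x³ − 57x² − 93x − 35) ÷ lead(D) = −15x⁵ ÷ −3x³ = 5x². Subtract (5x²)·D = −15x⁵ + 25x⁴ − 45x³ − 20x². Remainder: −24x⁴ + 19x³ − 37x² − 93x − 35.
Step 2: lead(−24x⁴ + 19x³ − 37x² − 93x − 35) ÷ lead(D) = −24x⁴ ÷ −3x³ = 8x. Subtract (8x)·D = −24x⁴ + 40x³ − 72x² − 32x. Remainder: −21x³ + 35x² − 61x − 35.
Step 3: lead(−21x³ + 35x² − 61x − 35) ÷ lead(D) = −21x³ ÷ −3x³ = 7. Subtract (7)·D = −21x³ + 35x² − 63x − 28. Remainder: 2x − 7.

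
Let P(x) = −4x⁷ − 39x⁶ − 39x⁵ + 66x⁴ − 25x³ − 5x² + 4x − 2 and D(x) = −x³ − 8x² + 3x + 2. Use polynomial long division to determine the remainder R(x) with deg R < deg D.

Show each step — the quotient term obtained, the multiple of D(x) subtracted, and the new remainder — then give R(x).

R(x) = −4x² − 2x − 2

Step 1: lead(−4x⁷ − 39x⁶ − 39x⁵ + 66x⁴ − 25x³ − 5x² + 4x − 2) ÷ lead(D) = −4x⁷ ÷ −x³ = 4x⁴. Subtract (4x⁴)·D = −4x⁷ − 32x⁶ + 12x⁵ + 8x⁴. Remainder: −7x⁶ − 51x⁵ + 58x⁴ − 25x³ − 5x² + 4x − 2.
Step 2: lead(−7x⁶ − 51x⁵ + 58x⁴ − 25x³ − 5x² + 4x − 2) ÷ lead(D) = −7x⁶ ÷ −x³ = 7x³. Subtract (7x³)·D = −7x⁶ − 56x⁵ + 21x⁴ + 14x³. Remainder: 5x⁵ + 37x⁴ − 39x³ − 5x² + 4x − 2.
Step 3: lead(5x⁵ + 37x⁴ − 39x³ − 5x² + 4x − 2) ÷ lead(D) = 5x⁵ ÷ −x³ = −5x². Subtract (−5x²)·D = 5x⁵ + 40x⁴ − 15x³ − 10x². Remainder: −3x⁴ − 24x³ + 5x² + 4x − 2.
Step 4: lead(−3x⁴ − 24x³ + 5x² + 4x − 2) ÷ lead(D) = −3x⁴ ÷ −x³ = 3x. Subtract (3x)·D = −3x⁴ − 24x³ + 9x² + 6x. Remainder: −4x² − 2x − 2.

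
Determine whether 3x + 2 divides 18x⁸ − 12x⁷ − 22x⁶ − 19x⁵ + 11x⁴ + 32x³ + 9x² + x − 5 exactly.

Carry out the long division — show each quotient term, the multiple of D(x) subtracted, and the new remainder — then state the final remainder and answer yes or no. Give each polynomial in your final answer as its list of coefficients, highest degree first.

Step 1: lead(18x⁸ − 12x⁷ − 22x⁶ − 19x⁵ + 11x⁴ + 32x³ + 9x² + x − 5) ÷ lead(D) = 18x⁸ ÷ 3x = 6x⁷. Subtract (6x⁷)·D = 18x⁸ + 12x⁷. Remainder: −24x⁷ − 22x⁶ − 19x⁵ + 11x⁴ + 32x³ + 9x² + x − 5.
Step 2: lead(−24x⁷ − 22x⁶ − 19x⁵ + 11x⁴ + 32x³ + 9x² + x − 5) ÷ lead(D) = −24x⁷ ÷ 3x = −8x⁶. Subtract (−8x⁶)·D = −24x⁷ − 16x⁶. Remainder: −6x⁶ − 19x⁵ + 11x⁴ + 32x³ + 9x² + x − 5.
Step 3: lead(−6x⁶ − 19x⁵ + 11x⁴ + 32x³ + 9x² + x − 5) ÷ lead(D) = −6x⁶ ÷ 3x = −2x⁵. Subtract (−2x⁵)·D = −6x⁶ − 4x⁵. Remainder: −15x⁵ + 11x⁴ + 32x³ + 9x² + x − 5.
Step 4: lead(−15x⁵ + 11x⁴ + 32x³ + 9x² + x − 5) ÷ lead(D) = −15x⁵ ÷ 3x = −5x⁴. Subtract (−5x⁴)·D = −15x⁵ − 10x⁴. Remainder: 21x⁴ + 32x³ + 9x² + x − 5.
Step 5: lead(21x⁴ + 32x³ + 9x² + x − 5) ÷ lead(D) = 21x⁴ ÷ 3x = 7x³. Subtract (7x³)·D = 21x⁴ + 14x³. Remainder: 18x³ + 9x² + x − 5.
Step 6: lead(18x³ + 9x² + x − 5) ÷ lead(D) = 18x³ ÷ 3x = 6x². Subtract (6x²)·D = 18x³ + 12x². Remainder: −3x² + x − 5.
Step 7: lead(−3x² + x − 5) ÷ lead(D) = −3x² ÷ 3x = −x. Subtract (−x)·D = −3x² − 2x. Remainder: 3x − 5.
Step 8: lead(3x − 5) ÷ lead(D) = 3x ÷ 3x = 1. Subtract (1)·D = 3x + 2. Remainder: −7.

R = [-7], so D(x) is not a factor of P(x). no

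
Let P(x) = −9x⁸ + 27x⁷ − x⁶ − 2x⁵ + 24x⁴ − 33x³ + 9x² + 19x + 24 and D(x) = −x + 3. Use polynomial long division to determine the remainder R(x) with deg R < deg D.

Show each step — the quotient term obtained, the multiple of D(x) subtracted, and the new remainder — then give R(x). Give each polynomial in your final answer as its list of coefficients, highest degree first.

Step 1: lead(−9x⁸ + 27x⁷ − x⁶ − 2x⁵ + 24x⁴ − 33x³ + 9x² + 19x + 24) ÷ lead(D) = −9x⁸ ÷ −x = 9x⁷. Subtract (9x⁷)·D = −9x⁸ + 27x⁷. Remainder: −x⁶ − 2x⁵ + 24x⁴ − 33x³ + 9x² + 19x + 24.
Step 2: lead(−x⁶ − 2x⁵ + 24x⁴ − 33x³ + 9x² + 19x + 24) ÷ lead(D) = −x⁶ ÷ −x = x⁵. Subtract (x⁵)·D = −x⁶ + 3x⁵. Remainder: −5x⁵ + 24x⁴ − 33x³ + 9x² + 19x + 24.
Step 3: lead(−5x⁵ + 24x⁴ − 33x³ + 9x² + 19x + 24) ÷ lead(D) = −5x⁵ ÷ −x = 5x⁴. Subtract (5x⁴)·D = −5x⁵ + 15x⁴. Remainder: 9x⁴ − 33x³ + 9x² + 19x + 24.
Step 4: lead(9x⁴ − 33x³ + 9x² + 19x + 24) ÷ lead(D) = 9x⁴ ÷ −x = −9x³. Subtract (−9x³)·D = 9x⁴ − 27x³. Remainder: −6x³ + 9x² + 19x + 24.
Step 5: lead(−6x³ + 9x² + 19x + 24) ÷ lead(D) = −6x³ ÷ −x = 6x². Subtract (6x²)·D = −6x³ + 18x². Remainder: −9x² + 19x + 24.
Step 6: lead(−9x² + 19x + 24) ÷ lead(D) = −9x² ÷ −x = 9x. Subtract (9x)·D = −9x² + 27x. Remainder: −8x + 24.
Step 7: lead(−8x + 24) ÷ lead(D) = −8x ÷ −x = 8. Subtract (8)·D = −8x + 24. Remainder: 0.

R = [0]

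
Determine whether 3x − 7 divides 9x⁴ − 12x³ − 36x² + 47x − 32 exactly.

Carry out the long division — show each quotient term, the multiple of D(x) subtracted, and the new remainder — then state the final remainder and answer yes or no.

Step 1: lead(9x⁴ − 12x³ − 36x² + 47x − 32) ÷ lead(D) = 9x⁴ ÷ 3x = 3x³. Subtract (3x³)·D = 9x⁴ − 21x³. Remainder: 9x³ − 36x² + 47x − 32.
Step 2: lead(9x³ − 36x² + 47x − 32) ÷ lead(D) = 9x³ ÷ 3x = 3x². Subtract (3x²)·D = 9x³ − 21x². Remainder: −15x² + 47x − 32.
Step 3: lead(−15x² + 47x − 32) ÷ lead(D) = −15x² ÷ 3x = −5x. Subtract (−5x)·D = −15x² + 35x. Remainder: 12x − 32.
Step 4: lead(12x − 32) ÷ lead(D) = 12x ÷ 3x = 4. Subtract (4)·D = 12x − 28. Remainder: −4.

R(x) = −4, so D(x) is not a factor of P(x). no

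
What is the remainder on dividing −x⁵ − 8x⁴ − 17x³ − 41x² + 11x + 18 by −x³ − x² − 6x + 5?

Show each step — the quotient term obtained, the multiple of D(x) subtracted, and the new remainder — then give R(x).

Step 1: lead(−x⁵ − 8x⁴ − 17x³ − 41x² + 11x + 18) ÷ lead(D) = −x⁵ ÷ −x³ = x². Subtract (x²)·D = −x⁵ − x⁴ − 6x³ + 5x². Remainder: −7x⁴ − 11x³ − 46x² + 11x + 18.
Step 2: lead(−7x⁴ − 11x³ − 46x² + 11x + 18) ÷ lead(D) = −7x⁴ ÷ −x³ = 7x. Subtract (7x)·D = −7x⁴ − 7x³ − 42x² + 35x. Remainder: −4x³ − 4x² − 24x + 18.
Step 3: lead(−4x³ − 4x² − 24x + 18) ÷ lead(D) = −4x³ ÷ −x³ = 4. Subtract (4)·D = −4x³ − 4x² − 24x + 20. Remainder: −2.

R(x) = −2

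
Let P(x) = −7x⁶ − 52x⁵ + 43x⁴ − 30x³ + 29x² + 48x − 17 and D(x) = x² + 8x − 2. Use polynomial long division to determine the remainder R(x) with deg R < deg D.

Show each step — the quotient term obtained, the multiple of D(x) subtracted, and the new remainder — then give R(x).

R(x) = −4x − 3

Step 1: lead(−7x⁶ − 52x⁵ + 43x⁴ − 30x³ + 29x² + 48x − 17) ÷ lead(D) = −7x⁶ ÷ x² = −7x⁴. Subtract (−7x⁴)·D = −7x⁶ − 56x⁵ + 14x⁴. Remainder: 4x⁵ + 29x⁴ − 30x³ + 29x² + 48x − 17.
Step 2: lead(4x⁵ + 29x⁴ − 30x³ + 29x² + 48x − 17) ÷ lead(D) = 4x⁵ ÷ x² = 4x³. Subtract (4x³)·D = 4x⁵ + 32x⁴ − 8x³. Remainder: −3x⁴ − 22x³ + 29x² + 48x − 17.
Step 3: lead(−3x⁴ − 22x³ + 29x² + 48x − 17) ÷ lead(D) = −3x⁴ ÷ x² = −3x². Subtract (−3x²)·D = −3x⁴ − 24x³ + 6x². Remainder: 2x³ + 23x² + 48x − 17.
Step 4: lead(2x³ + 23x² + 48x − 17) ÷ lead(D) = 2x³ ÷ x² = 2x. Subtract (2x)·D = 2x³ + 16x² − 4x. Remainder: 7x² + 52x − 17.
Step 5: lead(7x² + 52x − 17) ÷ lead(D) = 7x² ÷ x² = 7. Subtract (7)·D = 7x² + 56x − 14. Remainder: −4x − 3.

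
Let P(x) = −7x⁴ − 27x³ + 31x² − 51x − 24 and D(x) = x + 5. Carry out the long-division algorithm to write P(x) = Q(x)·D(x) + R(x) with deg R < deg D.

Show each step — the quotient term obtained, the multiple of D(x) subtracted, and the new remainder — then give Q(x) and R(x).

Q(x) = −7x³ + 8x² − 9x − 6; R(x) = 6

Step 1: lead(−7x⁴ − 27x³ + 31x² − 51x − 24) ÷ lead(D) = −7x⁴ ÷ x = −7x³. Subtract (−7x³)·D = −7x⁴ − 35x³. Remainder: 8x³ + 31x² − 51x − 24.
Step 2: lead(8x³ + 31x² − 51x − 24) ÷ lead(D) = 8x³ ÷ x = 8x². Subtract (8x²)·D = 8x³ + 40x². Remainder: −9x² − 51x − 24.
Step 3: lead(−9x² − 51x − 24) ÷ lead(D) = −9x² ÷ x = −9x. Subtract (−9x)·D = −9x² − 45x. Remainder: −6x − 24.
Step 4: lead(−6x − 24) ÷ lead(D) = −6x ÷ x = −6. Subtract (−6)·D = −6x − 30. Remainder: 6.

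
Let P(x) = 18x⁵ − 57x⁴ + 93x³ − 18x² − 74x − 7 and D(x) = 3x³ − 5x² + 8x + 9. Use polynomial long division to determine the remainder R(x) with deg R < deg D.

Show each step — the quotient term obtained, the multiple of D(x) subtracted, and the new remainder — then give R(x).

Step 1: lead(18x⁵ − 57x⁴ + 93x³ − 18x² − 74x − 7) ÷ lead(D) = 18x⁵ ÷ 3x³ = 6x². Subtract (6x²)·D = 18x⁵ − 30x⁴ + 48x³ + 54x². Remainder: −27x⁴ + 45x³ − 72x² − 74x − 7.
Step 2: lead(−27x⁴ + 45x³ − 72x² − 74x − 7) ÷ lead(D) = −27x⁴ ÷ 3x³ = −9x. Subtract (−9x)·D = −27x⁴ + 45x³ − 72x² − 81x. Remainder: 7x − 7.

R(x) = 7x − 7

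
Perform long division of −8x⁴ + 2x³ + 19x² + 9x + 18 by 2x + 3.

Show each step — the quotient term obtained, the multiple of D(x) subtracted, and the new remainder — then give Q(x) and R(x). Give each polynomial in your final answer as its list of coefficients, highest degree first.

Q = [-4, 7, -1, 6]; R = [0]

Step 1: lead(−8x⁴ + 2x³ + 19x² + 9x + 18) ÷ lead(D) = −8x⁴ ÷ 2x = −4x³. Subtract (−4x³)·D = −8x⁴ − 12x³. Remainder: 14x³ + 19x² + 9x + 18.
Step 2: lead(14x³ + 19x² + 9x + 18) ÷ lead(D) = 14x³ ÷ 2x = 7x². Subtract (7x²)·D = 14x³ + 21x². Remainder: −2x² + 9x + 18.
Step 3: lead(−2x² + 9x + 18) ÷ lead(D) = −2x² ÷ 2x = −x. Subtract (−x)·D = −2x² − 3x. Remainder: 12x + 18.
Step 4: lead(12x + 18) ÷ lead(D) = 12x ÷ 2x = 6. Subtract (6)·D = 12x + 18. Remainder: 0.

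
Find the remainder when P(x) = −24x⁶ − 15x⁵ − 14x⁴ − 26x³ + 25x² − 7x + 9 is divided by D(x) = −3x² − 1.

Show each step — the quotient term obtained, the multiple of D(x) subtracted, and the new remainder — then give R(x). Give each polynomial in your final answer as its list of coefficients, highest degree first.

R = [0]

Step 1: lead(−24x⁶ − 15x⁵ − 14x⁴ − 26x³ + 25x² − 7x + 9) ÷ lead(D) = −24x⁶ ÷ −3x² = 8x⁴. Subtract (8x⁴)·D = −24x⁶ − 8x⁴. Remainder: −15x⁵ − 6x⁴ − 26x³ + 25x² − 7x + 9.
Step 2: lead(−15x⁵ − 6x⁴ − 26x³ + 25x² − 7x + 9) ÷ lead(D) = −15x⁵ ÷ −3x² = 5x³. Subtract (5x³)·D = −15x⁵ − 5x³. Remainder: −6x⁴ − 21x³ + 25x² − 7x + 9.
Step 3: lead(−6x⁴ − 21x³ + 25x² − 7x + 9) ÷ lead(D) = −6x⁴ ÷ −3x² = 2x². Subtract (2x²)·D = −6x⁴ − 2x². Remainder: −21x³ + 27x² − 7x + 9.
Step 4: lead(−21x³ + 27x² − 7x + 9) ÷ lead(D) = −21x³ ÷ −3x² = 7x. Subtract (7x)·D = −21x³ − 7x. Remainder: 27x² + 9.
Step 5: lead(27x² + 9) ÷ lead(D) = 27x² ÷ −3x² = −9. Subtract (−9)·D = 27x² + 9. Remainder: 0.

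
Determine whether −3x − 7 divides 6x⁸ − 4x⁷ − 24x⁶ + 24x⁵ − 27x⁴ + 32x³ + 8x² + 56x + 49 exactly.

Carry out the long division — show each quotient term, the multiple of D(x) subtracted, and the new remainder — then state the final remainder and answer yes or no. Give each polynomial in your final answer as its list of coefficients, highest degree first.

R = [0], so D(x) is a factor of P(x). yes

Step 1: lead(6x⁸ − 4x⁷ − 24x⁶ + 24x⁵ − 27x⁴ + 32x³ + 8x² + 56x + 49) ÷ lead(D) = 6x⁸ ÷ −3x = −2x⁷. Subtract (−2x⁷)·D = 6x⁸ + 14x⁷. Remainder: −18x⁷ − 24x⁶ + 24x⁵ − 27x⁴ + 32x³ + 8x² + 56x + 49.
Step 2: lead(−18x⁷ − 24x⁶ + 24x⁵ − 27x⁴ + 32x³ + 8x² + 56x + 49) ÷ lead(D) = −18x⁷ ÷ −3x = 6x⁶. Subtract (6x⁶)·D = −18x⁷ − 42x⁶. Remainder: 18x⁶ + 24x⁵ − 27x⁴ + 32x³ + 8x² + 56x + 49.
Step 3: lead(18x⁶ + 24x⁵ − 27x⁴ + 32x³ + 8x² + 56x + 49) ÷ lead(D) = 18x⁶ ÷ −3x = −6x⁵. Subtract (−6x⁵)·D = 18x⁶ + 42x⁵. Remainder: −18x⁵ − 27x⁴ + 32x³ + 8x² + 56x + 49.
Step 4: lead(−18x⁵ − 27x⁴ + 32x³ + 8x² + 56x + 49) ÷ lead(D) = −18x⁵ ÷ −3x = 6x⁴. Subtract (6x⁴)·D = −18x⁵ − 42x⁴. Remainder: 15x⁴ + 32x³ + 8x² + 56x + 49.
Step 5: lead(15x⁴ + 32x³ + 8x² + 56x + 49) ÷ lead(D) = 15x⁴ ÷ −3x = −5x³. Subtract (−5x³)·D = 15x⁴ + 35x³. Remainder: −3x³ + 8x² + 56x + 49.
Step 6: lead(−3x³ + 8x² + 56x + 49) ÷ lead(D) = −3x³ ÷ −3x = x². Subtract (x²)·D = −3x³ − 7x². Remainder: 15x² + 56x + 49.
Step 7: lead(15x² + 56x + 49) ÷ lead(D) = 15x² ÷ −3x = −5x. Subtract (−5x)·D = 15x² + 35x. Remainder: 21x + 49.
Step 8: lead(21x + 49) ÷ lead(D) = 21x ÷ −3x = −7. Subtract (−7)·D = 21x + 49. Remainder: 0.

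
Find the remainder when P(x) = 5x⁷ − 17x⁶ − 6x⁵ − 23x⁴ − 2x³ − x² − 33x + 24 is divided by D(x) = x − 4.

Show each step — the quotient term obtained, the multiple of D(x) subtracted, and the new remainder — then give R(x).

Step 1: lead(5x⁷ − 17x⁶ − 6x⁵ − 23x⁴ − 2x³ − x² − 33x + 24) ÷ lead(D) = 5x⁷ ÷ x = 5x⁶. Subtract (5x⁶)·D = 5x⁷ − 20x⁶. Remainder: 3x⁶ − 6x⁵ − 23x⁴ − 2x³ − x² − 33x + 24.
Step 2: lead(3x⁶ − 6x⁵ − 23x⁴ − 2x³ − x² − 33x + 24) ÷ lead(D) = 3x⁶ ÷ x = 3x⁵. Subtract (3x⁵)·D = 3x⁶ − 12x⁵. Remainder: 6x⁵ − 23x⁴ − 2x³ − x² − 33x + 24.
Step 3: lead(6x⁵ − 23x⁴ − 2x³ − x² − 33x + 24) ÷ lead(D) = 6x⁵ ÷ x = 6x⁴. Subtract (6x⁴)·D = 6x⁵ − 24x⁴. Remainder: x⁴ − 2x³ − x² − 33x + 24.
Step 4: lead(x⁴ − 2x³ − x² − 33x + 24) ÷ lead(D) = x⁴ ÷ x = x³. Subtract (x³)·D = x⁴ − 4x³. Remainder: 2x³ − x² − 33x + 24.
Step 5: lead(2x³ − x² − 33x + 24) ÷ lead(D) = 2x³ ÷ x = 2x². Subtract (2x²)·D = 2x³ − 8x². Remainder: 7x² − 33x + 24.
Step 6: lead(7x² − 33x + 24) ÷ lead(D) = 7x² ÷ x = 7x. Subtract (7x)·D = 7x² − 28x. Remainder: −5x + 24.
Step 7: lead(−5x + 24) ÷ lead(D) = −5x ÷ x = −5. Subtract (−5)·D = −5x + 20. Remainder: 4.

R(x) = 4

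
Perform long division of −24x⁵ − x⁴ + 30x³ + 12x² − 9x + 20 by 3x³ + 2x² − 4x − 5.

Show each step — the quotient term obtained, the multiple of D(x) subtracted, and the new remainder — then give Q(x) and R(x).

Step 1: lead(−24x⁵ − x⁴ + 30x³ + 12x² − 9x + 20) ÷ lead(D) = −24x⁵ ÷ 3x³ = −8x². Subtract (−8x²)·D = −24x⁵ − 16x⁴ + 32x³ + 40x². Remainder: 15x⁴ − 2x³ − 28x² − 9x + 20.
Step 2: lead(15x⁴ − 2x³ − 28x² − 9x + 20) ÷ lead(D) = 15x⁴ ÷ 3x³ = 5x. Subtract (5x)·D = 15x⁴ + 10x³ − 20x² − 25x. Remainder: −12x³ − 8x² + 16x + 20.
Step 3: lead(−12x³ − 8x² + 16x + 20) ÷ lead(D) = −12x³ ÷ 3x³ = −4. Subtract (−4)·D = −12x³ − 8x² + 16x + 20. Remainder: 0.

Q(x) = −8x² + 5x − 4; R(x) = 0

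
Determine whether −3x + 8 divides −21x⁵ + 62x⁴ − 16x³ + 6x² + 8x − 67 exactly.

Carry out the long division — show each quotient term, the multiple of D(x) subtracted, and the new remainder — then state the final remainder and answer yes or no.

R(x) = −3, so D(x) is not a factor of P(x). no

Step 1: lead(−21x⁵ + 62x⁴ − 16x³ + 6x² + 8x − 67) ÷ lead(D) = −21x⁵ ÷ −3x = 7x⁴. Subtract (7x⁴)·D = −21x⁵ + 56x⁴. Remainder: 6x⁴ − 16x³ + 6x² + 8x − 67.
Step 2: lead(6x⁴ − 16x³ + 6x² + 8x − 67) ÷ lead(D) = 6x⁴ ÷ −3x = −2x³. Subtract (−2x³)·D = 6x⁴ − 16x³. Remainder: 6x² + 8x − 67.
Step 3: lead(6x² + 8x − 67) ÷ lead(D) = 6x² ÷ −3x = −2x. Subtract (−2x)·D = 6x² − 16x. Remainder: 24x − 67.
Step 4: lead(24x − 67) ÷ lead(D) = 24x ÷ −3x = −8. Subtract (−8)·D = 24x − 64. Remainder: −3.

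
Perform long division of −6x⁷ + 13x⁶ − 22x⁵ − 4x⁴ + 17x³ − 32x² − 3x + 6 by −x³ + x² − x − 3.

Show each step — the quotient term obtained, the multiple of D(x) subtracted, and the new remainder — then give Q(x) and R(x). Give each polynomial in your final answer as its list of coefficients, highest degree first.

Q = [6, -7, 9, 2, -3]; R = [-3]

Step 1: lead(−6x⁷ + 13x⁶ − 22x⁵ − 4x⁴ + 17x³ − 32x² − 3x + 6) ÷ lead(D) = −6x⁷ ÷ −x³ = 6x⁴. Subtract (6x⁴)·D = −6x⁷ + 6x⁶ − 6x⁵ − 18x⁴. Remainder: 7x⁶ − 16x⁵ + 14x⁴ + 17x³ − 32x² − 3x + 6.
Step 2: lead(7x⁶ − 16x⁵ + 14x⁴ + 17x³ − 32x² − 3x + 6) ÷ lead(D) = 7x⁶ ÷ −x³ = −7x³. Subtract (−7x³)·D = 7x⁶ − 7x⁵ + 7x⁴ + 21x³. Remainder: −9x⁵ + 7x⁴ − 4x³ − 32x² − 3x + 6.
Step 3: lead(−9x⁵ + 7x⁴ − 4x³ − 32x² − 3x + 6) ÷ lead(D) = −9x⁵ ÷ −x³ = 9x². Subtract (9x²)·D = −9x⁵ + 9x⁴ − 9x³ − 27x². Remainder: −2x⁴ + 5x³ − 5x² − 3x + 6.
Step 4: lead(−2x⁴ + 5x³ − 5x² − 3x + 6) ÷ lead(D) = −2x⁴ ÷ −x³ = 2x. Subtract (2x)·D = −2x⁴ + 2x³ − 2x² − 6x. Remainder: 3x³ − 3x² + 3x + 6.
Step 5: lead(3x³ − 3x² + 3x + 6) ÷ lead(D) = 3x³ ÷ −x³ = −3. Subtract (−3)·D = 3x³ − 3x² + 3x + 9. Remainder: −3.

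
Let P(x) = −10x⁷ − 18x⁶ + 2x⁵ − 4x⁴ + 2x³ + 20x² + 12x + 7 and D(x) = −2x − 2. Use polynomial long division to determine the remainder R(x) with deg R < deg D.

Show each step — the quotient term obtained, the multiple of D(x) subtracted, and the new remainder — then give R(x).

R(x) = −1

Step 1: lead(−10x⁷ − 18x⁶ + 2x⁵ − 4x⁴ + 2x³ + 20x² + 12x + 7) ÷ lead(D) = −10x⁷ ÷ −2x = 5x⁶. Subtract (5x⁶)·D = −10x⁷ − 10x⁶. Remainder: −8x⁶ + 2x⁵ − 4x⁴ + 2x³ + 20x² + 12x + 7.
Step 2: lead(−8x⁶ + 2x⁵ − 4x⁴ + 2x³ + 20x² + 12x + 7) ÷ lead(D) = −8x⁶ ÷ −2x = 4x⁵. Subtract (4x⁵)·D = −8x⁶ − 8x⁵. Remainder: 10x⁵ − 4x⁴ + 2x³ + 20x² + 12x + 7.
Step 3: lead(10x⁵ − 4x⁴ + 2x³ + 20x² + 12x + 7) ÷ lead(D) = 10x⁵ ÷ −2x = −5x⁴. Subtract (−5x⁴)·D = 10x⁵ + 10x⁴. Remainder: −14x⁴ + 2x³ + 20x² + 12x + 7.
Step 4: lead(−14x⁴ + 2x³ + 20x² + 12x + 7) ÷ lead(D) = −14x⁴ ÷ −2x = 7x³. Subtract (7x³)·D = −14x⁴ − 14x³. Remainder: 16x³ + 20x² + 12x + 7.
Step 5: lead(16x³ + 20x² + 12x + 7) ÷ lead(D) = 16x³ ÷ −2x = −8x². Subtract (−8x²)·D = 16x³ + 16x². Remainder: 4x² + 12x + 7.
Step 6: lead(4x² + 12x + 7) ÷ lead(D) = 4x² ÷ −2x = −2x. Subtract (−2x)·D = 4x² + 4x. Remainder: 8x + 7.
Step 7: lead(8x + 7) ÷ lead(D) = 8x ÷ −2x = −4. Subtract (−4)·D = 8x + 8. Remainder: −1.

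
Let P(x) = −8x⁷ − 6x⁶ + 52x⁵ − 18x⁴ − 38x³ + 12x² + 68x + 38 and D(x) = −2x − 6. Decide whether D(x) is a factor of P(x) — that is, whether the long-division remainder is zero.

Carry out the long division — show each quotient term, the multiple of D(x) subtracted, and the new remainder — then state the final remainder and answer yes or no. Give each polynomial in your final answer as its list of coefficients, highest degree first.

Step 1: lead(−8x⁷ − 6x⁶ + 52x⁵ − 18x⁴ − 38x³ + 12x² + 68x + 38) ÷ lead(D) = −8x⁷ ÷ −2x = 4x⁶. Subtract (4x⁶)·D = −8x⁷ − 24x⁶. Remainder: 18x⁶ + 52x⁵ − 18x⁴ − 38x³ + 12x² + 68x + 38.
Step 2: lead(18x⁶ + 52x⁵ − 18x⁴ − 38x³ + 12x² + 68x + 38) ÷ lead(D) = 18x⁶ ÷ −2x = −9x⁵. Subtract (−9x⁵)·D = 18x⁶ + 54x⁵. Remainder: −2x⁵ − 18x⁴ − 38x³ + 12x² + 68x + 38.
Step 3: lead(−2x⁵ − 18x⁴ − 38x³ + 12x² + 68x + 38) ÷ lead(D) = −2x⁵ ÷ −2x = x⁴. Subtract (x⁴)·D = −2x⁵ − 6x⁴. Remainder: −12x⁴ − 38x³ + 12x² + 68x + 38.
Step 4: lead(−12x⁴ − 38x³ + 12x² + 68x + 38) ÷ lead(D) = −12x⁴ ÷ −2x = 6x³. Subtract (6x³)·D = −12x⁴ − 36x³. Remainder: −2x³ + 12x² + 68x + 38.
Step 5: lead(−2x³ + 12x² + 68x + 38) ÷ lead(D) = −2x³ ÷ −2x = x². Subtract (x²)·D = −2x³ − 6x². Remainder: 18x² + 68x + 38.
Step 6: lead(18x² + 68x + 38) ÷ lead(D) = 18x² ÷ −2x = −9x. Subtract (−9x)·D = 18x² + 54x. Remainder: 14x + 38.
Step 7: lead(14x + 38) ÷ lead(D) = 14x ÷ −2x = −7. Subtract (−7)·D = 14x + 42. Remainder: −4.

R = [-4], so D(x) is not a factor of P(x). no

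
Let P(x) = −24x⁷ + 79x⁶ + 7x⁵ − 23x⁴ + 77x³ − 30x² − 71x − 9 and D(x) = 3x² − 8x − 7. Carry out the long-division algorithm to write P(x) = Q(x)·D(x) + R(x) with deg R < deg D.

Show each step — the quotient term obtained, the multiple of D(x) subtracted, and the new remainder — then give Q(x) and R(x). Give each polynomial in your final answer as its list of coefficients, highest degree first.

Step 1: lead(−24x⁷ + 79x⁶ + 7x⁵ − 23x⁴ + 77x³ − 30x² − 71x − 9) ÷ lead(D) = −24x⁷ ÷ 3x² = −8x⁵. Subtract (−8x⁵)·D = −24x⁷ + 64x⁶ + 56x⁵. Remainder: 15x⁶ − 49x⁵ − 23x⁴ + 77x³ − 30x² − 71x − 9.
Step 2: lead(15x⁶ − 49x⁵ − 23x⁴ + 77x³ − 30x² − 71x − 9) ÷ lead(D) = 15x⁶ ÷ 3x² = 5x⁴. Subtract (5x⁴)·D = 15x⁶ − 40x⁵ − 35x⁴. Remainder: −9x⁵ + 12x⁴ + 77x³ − 30x² − 71x − 9.
Step 3: lead(−9x⁵ + 12x⁴ + 77x³ − 30x² − 71x − 9) ÷ lead(D) = −9x⁵ ÷ 3x² = −3x³. Subtract (−3x³)·D = −9x⁵ + 24x⁴ + 21x³. Remainder: −12x⁴ + 56x³ − 30x² − 71x − 9.
Step 4: lead(−12x⁴ + 56x³ − 30x² − 71x − 9) ÷ lead(D) = −12x⁴ ÷ 3x² = −4x². Subtract (−4x²)·D = −12x⁴ + 32x³ + 28x². Remainder: 24x³ − 58x² − 71x − 9.
Step 5: lead(24x³ − 58x² − 71x − 9) ÷ lead(D) = 24x³ ÷ 3x² = 8x. Subtract (8x)·D = 24x³ − 64x² − 56x. Remainder: 6x² − 15x − 9.
Step 6: lead(6x² − 15x − 9) ÷ lead(D) = 6x² ÷ 3x² = 2. Subtract (2)·D = 6x² − 16x − 14. Remainder: x + 5.

Q = [-8, 5, -3, -4, 8, 2]; R = [1, 5]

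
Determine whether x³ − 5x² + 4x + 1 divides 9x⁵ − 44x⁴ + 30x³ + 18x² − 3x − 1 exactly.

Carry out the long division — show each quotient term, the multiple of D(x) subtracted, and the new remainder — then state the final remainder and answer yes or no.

R(x) = 0, so D(x) is a factor of P(x). yes

Step 1: lead(9x⁵ − 44x⁴ + 30x³ + 18x² − 3x − 1) ÷ lead(D) = 9x⁵ ÷ x³ = 9x². Subtract (9x²)·D = 9x⁵ − 45x⁴ + 36x³ + 9x². Remainder: x⁴ − 6x³ + 9x² − 3x − 1.
Step 2: lead(x⁴ − 6x³ + 9x² − 3x − 1) ÷ lead(D) = x⁴ ÷ x³ = x. Subtract (x)·D = x⁴ − 5x³ + 4x² + x. Remainder: −x³ + 5x² − 4x − 1.
Step 3: lead(−x³ + 5x² − 4x − 1) ÷ lead(D) = −x³ ÷ x³ = −1. Subtract (−1)·D = −x³ + 5x² − 4x − 1. Remainder: 0.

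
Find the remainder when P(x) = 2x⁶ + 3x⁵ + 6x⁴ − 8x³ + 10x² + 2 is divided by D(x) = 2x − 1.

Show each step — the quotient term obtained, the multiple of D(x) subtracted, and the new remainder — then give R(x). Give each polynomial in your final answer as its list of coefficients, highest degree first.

R = [4]

Step 1: lead(2x⁶ + 3x⁵ + 6x⁴ − 8x³ + 10x² + 2) ÷ lead(D) = 2x⁶ ÷ 2x = x⁵. Subtract (x⁵)·D = 2x⁶ − x⁵. Remainder: 4x⁵ + 6x⁴ − 8x³ + 10x² + 2.
Step 2: lead(4x⁵ + 6x⁴ − 8x³ + 10x² + 2) ÷ lead(D) = 4x⁵ ÷ 2x = 2x⁴. Subtract (2x⁴)·D = 4x⁵ − 2x⁴. Remainder: 8x⁴ − 8x³ + 10x² + 2.
Step 3: lead(8x⁴ − 8x³ + 10x² + 2) ÷ lead(D) = 8x⁴ ÷ 2x = 4x³. Subtract (4x³)·D = 8x⁴ − 4x³. Remainder: −4x³ + 10x² + 2.
Step 4: lead(−4x³ + 10x² + 2) ÷ lead(D) = −4x³ ÷ 2x = −2x². Subtract (−2x²)·D = −4x³ + 2x². Remainder: 8x² + 2.
Step 5: lead(8x² + 2) ÷ lead(D) = 8x² ÷ 2x = 4x. Subtract (4x)·D = 8x² − 4x. Remainder: 4x + 2.
Step 6: lead(4x + 2) ÷ lead(D) = 4x ÷ 2x = 2. Subtract (2)·D = 4x − 2. Remainder: 4.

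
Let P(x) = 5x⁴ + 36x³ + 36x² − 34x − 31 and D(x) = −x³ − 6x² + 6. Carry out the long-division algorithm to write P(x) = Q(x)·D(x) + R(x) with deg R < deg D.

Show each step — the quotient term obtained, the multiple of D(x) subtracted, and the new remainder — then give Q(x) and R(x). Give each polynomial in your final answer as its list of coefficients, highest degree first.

Q = [-5, -6]; R = [-4, 5]

Step 1: lead(5x⁴ + 36x³ + 36x² − 34x − 31) ÷ lead(D) = 5x⁴ ÷ −x³ = −5x. Subtract (−5x)·D = 5x⁴ + 30x³ − 30x. Remainder: 6x³ + 36x² − 4x − 31.
Step 2: lead(6x³ + 36x² − 4x − 31) ÷ lead(D) = 6x³ ÷ −x³ = −6. Subtract (−6)·D = 6x³ + 36x² − 36. Remainder: −4x + 5.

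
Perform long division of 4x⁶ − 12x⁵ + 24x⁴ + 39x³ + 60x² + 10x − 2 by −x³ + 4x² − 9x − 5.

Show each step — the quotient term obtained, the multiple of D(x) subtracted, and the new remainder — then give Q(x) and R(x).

Step 1: lead(4x⁶ − 12x⁵ + 24x⁴ + 39x³ + 60x² + 10x − 2) ÷ lead(D) = 4x⁶ ÷ −x³ = −4x³. Subtract (−4x³)·D = 4x⁶ − 16x⁵ + 36x⁴ + 20x³. Remainder: 4x⁵ − 12x⁴ + 19x³ + 60x² + 10x − 2.
Step 2: lead(4x⁵ − 12x⁴ + 19x³ + 60x² + 10x − 2) ÷ lead(D) = 4x⁵ ÷ −x³ = −4x². Subtract (−4x²)·D = 4x⁵ − 16x⁴ + 36x³ + 20x². Remainder: 4x⁴ − 17x³ + 40x² + 10x − 2.
Step 3: lead(4x⁴ − 17x³ + 40x² + 10x − 2) ÷ lead(D) = 4x⁴ ÷ −x³ = −4x. Subtract (−4x)·D = 4x⁴ − 16x³ + 36x² + 20x. Remainder: −x³ + 4x² − 10x − 2.
Step 4: lead(−x³ + 4x² − 10x − 2) ÷ lead(D) = −x³ ÷ −x³ = 1. Subtract (1)·D = −x³ + 4x² − 9x − 5. Remainder: −x + 3.

Q(x) = −4x³ − 4x² − 4x + 1; R(x) = −x + 3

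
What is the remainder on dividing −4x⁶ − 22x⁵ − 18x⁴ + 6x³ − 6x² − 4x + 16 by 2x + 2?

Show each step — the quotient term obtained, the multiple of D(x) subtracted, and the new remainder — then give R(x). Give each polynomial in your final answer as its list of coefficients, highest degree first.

R = [8]

Step 1: lead(−4x⁶ − 22x⁵ − 18x⁴ + 6x³ − 6x² − 4x + 16) ÷ lead(D) = −4x⁶ ÷ 2x = −2x⁵. Subtract (−2x⁵)·D = −4x⁶ − 4x⁵. Remainder: −18x⁵ − 18x⁴ + 6x³ − 6x² − 4x + 16.
Step 2: lead(−18x⁵ − 18x⁴ + 6x³ − 6x² − 4x + 16) ÷ lead(D) = −18x⁵ ÷ 2x = −9x⁴. Subtract (−9x⁴)·D = −18x⁵ − 18x⁴. Remainder: 6x³ − 6x² − 4x + 16.
Step 3: lead(6x³ − 6x² − 4x + 16) ÷ lead(D) = 6x³ ÷ 2x = 3x². Subtract (3x²)·D = 6x³ + 6x². Remainder: −12x² − 4x + 16.
Step 4: lead(−12x² − 4x + 16) ÷ lead(D) = −12x² ÷ 2x = −6x. Subtract (−6x)·D = −12x² − 12x. Remainder: 8x + 16.
Step 5: lead(8x + 16) ÷ lead(D) = 8x ÷ 2x = 4. Subtract (4)·D = 8x + 8. Remainder: 8.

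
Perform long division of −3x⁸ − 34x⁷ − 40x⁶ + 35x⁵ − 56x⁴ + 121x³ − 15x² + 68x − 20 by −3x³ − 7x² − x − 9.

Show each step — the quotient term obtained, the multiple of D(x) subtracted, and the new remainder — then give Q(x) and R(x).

Step 1: lead(−3x⁸ − 34x⁷ − 40x⁶ + 35x⁵ − 56x⁴ + 121x³ − 15x² + 68x − 20) ÷ lead(D) = −3x⁸ ÷ −3x³ = x⁵. Subtract (x⁵)·D = −3x⁸ − 7x⁷ − x⁶ − 9x⁵. Remainder: −27x⁷ − 39x⁶ + 44x⁵ − 56x⁴ + 121x³ − 15x² + 68x − 20.
Step 2: lead(−27x⁷ − 39x⁶ + 44x⁵ − 56x⁴ + 121x³ − 15x² + 68x − 20) ÷ lead(D) = −27x⁷ ÷ −3x³ = 9x⁴. Subtract (9x⁴)·D = −27x⁷ − 63x⁶ − 9x⁵ − 81x⁴. Remainder: 24x⁶ + 53x⁵ + 25x⁴ + 121x³ − 15x² + 68x − 20.
Step 3: lead(24x⁶ + 53x⁵ + 25x⁴ + 121x³ − 15x² + 68x − 20) ÷ lead(D) = 24x⁶ ÷ −3x³ = −8x³. Subtract (−8x³)·D = 24x⁶ + 56x⁵ + 8x⁴ + 72x³. Remainder: −3x⁵ + 17x⁴ + 49x³ − 15x² + 68x − 20.
Step 4: lead(−3x⁵ + 17x⁴ + 49x³ − 15x² + 68x − 20) ÷ lead(D) = −3x⁵ ÷ −3x³ = x². Subtract (x²)·D = −3x⁵ − 7x⁴ − x³ − 9x². Remainder: 24x⁴ + 50x³ − 6x² + 68x − 20.
Step 5: lead(24x⁴ + 50x³ − 6x² + 68x − 20) ÷ lead(D) = 24x⁴ ÷ −3x³ = −8x. Subtract (−8x)·D = 24x⁴ + 56x³ + 8x² + 72x. Remainder: −6x³ − 14x² − 4x − 20.
Step 6: lead(−6x³ − 14x² − 4x − 20) ÷ lead(D) = −6x³ ÷ −3x³ = 2. Subtract (2)·D = −6x³ − 14x² − 2x − 18. Remainder: −2x − 2.

Q(x) = x⁵ + 9x⁴ − 8x³ + x² − 8x + 2; R(x) = −2x − 2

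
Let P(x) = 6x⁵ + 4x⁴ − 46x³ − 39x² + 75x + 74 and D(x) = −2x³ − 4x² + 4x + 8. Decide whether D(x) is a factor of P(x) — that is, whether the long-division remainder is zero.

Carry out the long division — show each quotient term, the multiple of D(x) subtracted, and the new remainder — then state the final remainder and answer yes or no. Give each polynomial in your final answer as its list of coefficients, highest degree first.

Step 1: lead(6x⁵ + 4x⁴ − 46x³ − 39x² + 75x + 74) ÷ lead(D) = 6x⁵ ÷ −2x³ = −3x². Subtract (−3x²)·D = 6x⁵ + 12x⁴ − 12x³ − 24x². Remainder: −8x⁴ − 34x³ − 15x² + 75x + 74.
Step 2: lead(−8x⁴ − 34x³ − 15x² + 75x + 74) ÷ lead(D) = −8x⁴ ÷ −2x³ = 4x. Subtract (4x)·D = −8x⁴ − 16x³ + 16x² + 32x. Remainder: −18x³ − 31x² + 43x + 74.
Step 3: lead(−18x³ − 31x² + 43x + 74) ÷ lead(D) = −18x³ ÷ −2x³ = 9. Subtract (9)·D = −18x³ − 36x² + 36x + 72. Remainder: 5x² + 7x + 2.

R = [5, 7, 2], so D(x) is not a factor of P(x). no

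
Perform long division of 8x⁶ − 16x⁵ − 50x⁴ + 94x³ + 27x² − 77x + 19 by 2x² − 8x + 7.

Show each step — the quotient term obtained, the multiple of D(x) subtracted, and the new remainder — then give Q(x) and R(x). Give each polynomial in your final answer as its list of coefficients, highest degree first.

Step 1: lead(8x⁶ − 16x⁵ − 50x⁴ + 94x³ + 27x² − 77x + 19) ÷ lead(D) = 8x⁶ ÷ 2x² = 4x⁴. Subtract (4x⁴)·D = 8x⁶ − 32x⁵ + 28x⁴. Remainder: 16x⁵ − 78x⁴ + 94x³ + 27x² − 77x + 19.
Step 2: lead(16x⁵ − 78x⁴ + 94x³ + 27x² − 77x + 19) ÷ lead(D) = 16x⁵ ÷ 2x² = 8x³. Subtract (8x³)·D = 16x⁵ − 64x⁴ + 56x³. Remainder: −14x⁴ + 38x³ + 27x² − 77x + 19.
Step 3: lead(−14x⁴ + 38x³ + 27x² − 77x + 19) ÷ lead(D) = −14x⁴ ÷ 2x² = −7x². Subtract (−7x²)·D = −14x⁴ + 56x³ − 49x². Remainder: −18x³ + 76x² − 77x + 19.
Step 4: lead(−18x³ + 76x² − 77x + 19) ÷ lead(D) = −18x³ ÷ 2x² = −9x. Subtract (−9x)·D = −18x³ + 72x² − 63x. Remainder: 4x² − 14x + 19.
Step 5: lead(4x² − 14x + 19) ÷ lead(D) = 4x² ÷ 2x² = 2. Subtract (2)·D = 4x² − 16x + 14. Remainder: 2x + 5.

Q = [4, 8, -7, -9, 2]; R = [2, 5]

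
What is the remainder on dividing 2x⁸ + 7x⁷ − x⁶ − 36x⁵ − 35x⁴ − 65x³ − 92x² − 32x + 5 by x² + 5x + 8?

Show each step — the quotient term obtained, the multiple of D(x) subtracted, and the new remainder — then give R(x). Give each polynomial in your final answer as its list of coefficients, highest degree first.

Step 1: lead(2x⁸ + 7x⁷ − x⁶ − 36x⁵ − 35x⁴ − 65x³ − 92x² − 32x + 5) ÷ lead(D) = 2x⁸ ÷ x² = 2x⁶. Subtract (2x⁶)·D = 2x⁸ + 10x⁷ + 16x⁶. Remainder: −3x⁷ − 17x⁶ − 36x⁵ − 35x⁴ − 65x³ − 92x² − 32x + 5.
Step 2: lead(−3x⁷ − 17x⁶ − 36x⁵ − 35x⁴ − 65x³ − 92x² − 32x + 5) ÷ lead(D) = −3x⁷ ÷ x² = −3x⁵. Subtract (−3x⁵)·D = −3x⁷ − 15x⁶ − 24x⁵. Remainder: −2x⁶ − 12x⁵ − 35x⁴ − 65x³ − 92x² − 32x + 5.
Step 3: lead(−2x⁶ − 12x⁵ − 35x⁴ − 65x³ − 92x² − 32x + 5) ÷ lead(D) = −2x⁶ ÷ x² = −2x⁴. Subtract (−2x⁴)·D = −2x⁶ − 10x⁵ − 16x⁴. Remainder: −2x⁵ − 19x⁴ − 65x³ − 92x² − 32x + 5.
Step 4: lead(−2x⁵ − 19x⁴ − 65x³ − 92x² − 32x + 5) ÷ lead(D) = −2x⁵ ÷ x² = −2x³. Subtract (−2x³)·D = −2x⁵ − 10x⁴ − 16x³. Remainder: −9x⁴ − 49x³ − 92x² − 32x + 5.
Step 5: lead(−9x⁴ − 49x³ − 92x² − 32x + 5) ÷ lead(D) = −9x⁴ ÷ x² = −9x². Subtract (−9x²)·D = −9x⁴ − 45x³ − 72x². Remainder: −4x³ − 20x² − 32x + 5.
Step 6: lead(−4x³ − 20x² − 32x + 5) ÷ lead(D) = −4x³ ÷ x² = −4x. Subtract (−4x)·D = −4x³ − 20x² − 32x. Remainder: 5.

R = [5]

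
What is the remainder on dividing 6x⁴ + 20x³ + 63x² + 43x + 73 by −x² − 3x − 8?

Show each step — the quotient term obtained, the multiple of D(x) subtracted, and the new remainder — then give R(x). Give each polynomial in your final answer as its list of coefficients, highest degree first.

Step 1: lead(6x⁴ + 20x³ + 63x² + 43x + 73) ÷ lead(D) = 6x⁴ ÷ −x² = −6x². Subtract (−6x²)·D = 6x⁴ + 18x³ + 48x². Remainder: 2x³ + 15x² + 43x + 73.
Step 2: lead(2x³ + 15x² + 43x + 73) ÷ lead(D) = 2x³ ÷ −x² = −2x. Subtract (−2x)·D = 2x³ + 6x² + 16x. Remainder: 9x² + 27x + 73.
Step 3: lead(9x² + 27x + 73) ÷ lead(D) = 9x² ÷ −x² = −9. Subtract (−9)·D = 9x² + 27x + 72. Remainder: 1.

R = [1]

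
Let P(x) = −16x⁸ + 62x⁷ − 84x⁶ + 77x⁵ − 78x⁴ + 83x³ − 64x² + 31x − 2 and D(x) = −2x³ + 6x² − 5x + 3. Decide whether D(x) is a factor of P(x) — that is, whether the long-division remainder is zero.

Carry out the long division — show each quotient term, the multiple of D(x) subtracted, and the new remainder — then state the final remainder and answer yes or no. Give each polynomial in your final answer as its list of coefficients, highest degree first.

Step 1: lead(−16x⁸ + 62x⁷ − 84x⁶ + 77x⁵ − 78x⁴ + 83x³ − 64x² + 31x − 2) ÷ lead(D) = −16x⁸ ÷ −2x³ = 8x⁵. Subtract (8x⁵)·D = −16x⁸ + 48x⁷ − 40x⁶ + 24x⁵. Remainder: 14x⁷ − 44x⁶ + 53x⁵ − 78x⁴ + 83x³ − 64x² + 31x − 2.
Step 2: lead(14x⁷ − 44x⁶ + 53x⁵ − 78x⁴ + 83x³ − 64x² + 31x − 2) ÷ lead(D) = 14x⁷ ÷ −2x³ = −7x⁴. Subtract (−7x⁴)·D = 14x⁷ − 42x⁶ + 35x⁵ − 21x⁴. Remainder: −2x⁶ + 18x⁵ − 57x⁴ + 83x³ − 64x² + 31x − 2.
Step 3: lead(−2x⁶ + 18x⁵ − 57x⁴ + 83x³ − 64x² + 31x − 2) ÷ lead(D) = −2x⁶ ÷ −2x³ = x³. Subtract (x³)·D = −2x⁶ + 6x⁵ − 5x⁴ + 3x³. Remainder: 12x⁵ − 52x⁴ + 80x³ − 64x² + 31x − 2.
Step 4: lead(12x⁵ − 52x⁴ + 80x³ − 64x² + 31x − 2) ÷ lead(D) = 12x⁵ ÷ −2x³ = −6x². Subtract (−6x²)·D = 12x⁵ − 36x⁴ + 30x³ − 18x². Remainder: −16x⁴ + 50x³ − 46x² + 31x − 2.
Step 5: lead(−16x⁴ + 50x³ − 46x² + 31x − 2) ÷ lead(D) = −16x⁴ ÷ −2x³ = 8x. Subtract (8x)·D = −16x⁴ + 48x³ − 40x² + 24x. Remainder: 2x³ − 6x² + 7x − 2.
Step 6: lead(2x³ − 6x² + 7x − 2) ÷ lead(D) = 2x³ ÷ −2x³ = −1. Subtract (−1)·D = 2x³ − 6x² + 5x − 3. Remainder: 2x + 1.

R = [2, 1], so D(x) is not a factor of P(x). no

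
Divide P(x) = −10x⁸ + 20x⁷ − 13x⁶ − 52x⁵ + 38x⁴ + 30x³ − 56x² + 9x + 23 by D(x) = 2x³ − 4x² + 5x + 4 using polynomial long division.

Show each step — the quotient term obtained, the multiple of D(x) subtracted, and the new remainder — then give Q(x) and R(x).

Q(x) = −5x⁵ + 6x³ − 4x² − 4x + 5; R(x) = 3

Step 1: lead(−10x⁸ + 20x⁷ − 13x⁶ − 52x⁵ + 38x⁴ + 30x³ − 56x² + 9x + 23) ÷ lead(D) = −10x⁸ ÷ 2x³ = −5x⁵. Subtract (−5x⁵)·D = −10x⁸ + 20x⁷ − 25x⁶ − 20x⁵. Remainder: 12x⁶ − 32x⁵ + 38x⁴ + 30x³ − 56x² + 9x + 23.
Step 2: lead(12x⁶ − 32x⁵ + 38x⁴ + 30x³ − 56x² + 9x + 23) ÷ lead(D) = 12x⁶ ÷ 2x³ = 6x³. Subtract (6x³)·D = 12x⁶ − 24x⁵ + 30x⁴ + 24x³. Remainder: −8x⁵ + 8x⁴ + 6x³ − 56x² + 9x + 23.
Step 3: lead(−8x⁵ + 8x⁴ + 6x³ − 56x² + 9x + 23) ÷ lead(D) = −8x⁵ ÷ 2x³ = −4x². Subtract (−4x²)·D = −8x⁵ + 16x⁴ − 20x³ − 16x². Remainder: −8x⁴ + 26x³ − 40x² + 9x + 23.
Step 4: lead(−8x⁴ + 26x³ − 40x² + 9x + 23) ÷ lead(D) = −8x⁴ ÷ 2x³ = −4x. Subtract (−4x)·D = −8x⁴ + 16x³ − 20x² − 16x. Remainder: 10x³ − 20x² + 25x + 23.
Step 5: lead(10x³ − 20x² + 25x + 23) ÷ lead(D) = 10x³ ÷ 2x³ = 5. Subtract (5)·D = 10x³ − 20x² + 25x + 20. Remainder: 3.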